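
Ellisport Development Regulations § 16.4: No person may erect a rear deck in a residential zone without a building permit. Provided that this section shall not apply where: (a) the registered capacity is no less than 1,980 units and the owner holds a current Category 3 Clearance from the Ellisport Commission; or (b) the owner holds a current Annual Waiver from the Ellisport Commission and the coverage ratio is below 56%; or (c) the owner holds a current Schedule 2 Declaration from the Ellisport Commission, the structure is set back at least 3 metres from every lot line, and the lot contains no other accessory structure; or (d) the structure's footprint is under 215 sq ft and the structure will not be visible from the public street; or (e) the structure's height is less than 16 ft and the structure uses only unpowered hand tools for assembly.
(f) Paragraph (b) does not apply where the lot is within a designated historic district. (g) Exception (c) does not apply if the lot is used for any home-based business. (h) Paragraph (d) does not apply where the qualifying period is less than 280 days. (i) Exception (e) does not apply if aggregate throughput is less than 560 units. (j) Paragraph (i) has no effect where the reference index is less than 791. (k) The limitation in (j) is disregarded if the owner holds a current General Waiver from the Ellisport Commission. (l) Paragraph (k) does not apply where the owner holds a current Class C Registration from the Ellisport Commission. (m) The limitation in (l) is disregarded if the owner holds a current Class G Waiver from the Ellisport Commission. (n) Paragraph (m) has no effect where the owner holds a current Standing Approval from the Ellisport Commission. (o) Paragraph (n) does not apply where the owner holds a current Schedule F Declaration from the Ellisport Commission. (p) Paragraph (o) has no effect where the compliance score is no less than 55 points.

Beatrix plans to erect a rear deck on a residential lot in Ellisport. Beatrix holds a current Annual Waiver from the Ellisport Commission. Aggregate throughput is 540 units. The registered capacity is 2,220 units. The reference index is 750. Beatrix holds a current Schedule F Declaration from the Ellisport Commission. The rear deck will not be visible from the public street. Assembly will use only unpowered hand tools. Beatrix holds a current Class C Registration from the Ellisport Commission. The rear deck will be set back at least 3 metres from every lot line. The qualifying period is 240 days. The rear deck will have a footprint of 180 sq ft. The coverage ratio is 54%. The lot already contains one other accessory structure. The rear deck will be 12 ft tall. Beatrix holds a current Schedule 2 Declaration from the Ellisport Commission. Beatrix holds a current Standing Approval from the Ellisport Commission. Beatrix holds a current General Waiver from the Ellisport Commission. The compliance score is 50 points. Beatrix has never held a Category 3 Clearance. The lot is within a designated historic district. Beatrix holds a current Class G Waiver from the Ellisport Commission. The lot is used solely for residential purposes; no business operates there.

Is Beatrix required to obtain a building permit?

Exception (a) requires that the owner holds a current Category 3 Clearance from the Ellisport Commission; but no current Category 3 Clearance is held, so (a) is unavailable.
All of (b)'s requirements are met (a current Annual Waiver is held; the coverage ratio is 54%, below the 56% limit). Turning to paragraph (f): (f) is engaged — the lot is in a historic district. So (b) is unavailable.
Exception (c) does not apply: the lot already has another accessory structure.
Exception (d): the structure's footprint is 180 sq ft, under the 215 sq ft limit; the structure will not be visible from the street — every condition holds. But applying paragraph (h): (h) operates against (d): the qualifying period is 240 days, less than the 280 days limit. Exception (d) does not apply.
Exception (e)'s conditions are all satisfied: the structure's height is 12 ft, less than the 16 ft limit; assembly uses only hand tools. Turning to paragraphs (i)–(p): (i) operates — aggregate throughput is 540 units, less than the 560 units limit. (j) operates (the reference index is 750, less than the 791 limit), but is itself disapplied by (k): (k) operates against (j): a current General Waiver is held. (l) applies (a current Class C Registration is held), but is displaced by (m): (m) applies — a current Class G Waiver is held. (n) operates (a current Standing Approval is held), but is displaced by (o): (o) operates against (n): a current Schedule F Declaration is held. (p) is not engaged (the compliance score is 50 points, short of 55 points), so (o) stands. Exception (e) does not apply.
No exception is made out. Beatrix falls within the general rule.

Yes — Beatrix must obtain a building permit.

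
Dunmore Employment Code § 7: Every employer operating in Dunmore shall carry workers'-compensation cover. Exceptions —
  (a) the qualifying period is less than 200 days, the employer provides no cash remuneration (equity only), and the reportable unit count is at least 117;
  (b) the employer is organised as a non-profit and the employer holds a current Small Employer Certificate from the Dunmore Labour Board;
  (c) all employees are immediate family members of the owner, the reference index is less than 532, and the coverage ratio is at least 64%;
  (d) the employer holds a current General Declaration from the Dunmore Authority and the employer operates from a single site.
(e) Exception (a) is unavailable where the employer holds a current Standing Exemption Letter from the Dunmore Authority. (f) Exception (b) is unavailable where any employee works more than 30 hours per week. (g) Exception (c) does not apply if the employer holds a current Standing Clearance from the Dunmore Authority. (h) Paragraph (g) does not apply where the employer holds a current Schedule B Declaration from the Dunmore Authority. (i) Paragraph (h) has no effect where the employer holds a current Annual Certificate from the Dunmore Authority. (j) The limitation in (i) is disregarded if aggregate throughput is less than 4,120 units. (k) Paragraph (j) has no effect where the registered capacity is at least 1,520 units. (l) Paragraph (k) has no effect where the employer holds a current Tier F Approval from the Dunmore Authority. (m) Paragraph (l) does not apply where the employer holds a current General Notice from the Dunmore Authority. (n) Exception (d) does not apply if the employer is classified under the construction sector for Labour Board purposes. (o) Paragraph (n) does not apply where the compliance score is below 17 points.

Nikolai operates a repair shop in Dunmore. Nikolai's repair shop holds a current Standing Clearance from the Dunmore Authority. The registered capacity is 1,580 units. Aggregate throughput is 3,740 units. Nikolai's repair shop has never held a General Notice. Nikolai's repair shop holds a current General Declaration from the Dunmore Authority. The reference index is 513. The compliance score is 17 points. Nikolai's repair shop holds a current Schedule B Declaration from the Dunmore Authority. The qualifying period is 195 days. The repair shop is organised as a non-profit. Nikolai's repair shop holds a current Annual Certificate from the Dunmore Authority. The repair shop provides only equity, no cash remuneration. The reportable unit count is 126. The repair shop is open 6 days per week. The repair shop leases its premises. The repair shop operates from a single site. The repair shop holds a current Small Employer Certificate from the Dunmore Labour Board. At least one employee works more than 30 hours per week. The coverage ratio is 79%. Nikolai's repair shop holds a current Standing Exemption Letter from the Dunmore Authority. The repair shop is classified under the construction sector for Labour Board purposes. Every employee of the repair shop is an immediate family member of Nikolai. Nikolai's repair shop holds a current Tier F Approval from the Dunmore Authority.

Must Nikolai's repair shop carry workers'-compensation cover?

All of (a)'s requirements are met (the qualifying period is 195 days, less than the 200 days limit; remuneration is equity-only; the reportable unit count is 126, meeting the 117 threshold). However, paragraph (e) must be considered: (e) is triggered — a current Standing Exemption Letter is held. (a) is therefore removed.
Exception (b)'s conditions are all satisfied: the employer is a non-profit; a current Small Employer Certificate is held. Turning to paragraph (f): (f) operates against (b): at least one employee exceeds 30 hours/week. So (b) is unavailable.
All of (c)'s requirements are met (every employee is an immediate family member; the reference index is 513, less than the 532 limit; the coverage ratio is 79%, meeting the 64% threshold). Under paragraphs (g)–(m): (g) would limit (c) — a current Standing Clearance is held — but (h) sets (g) aside: (h) is engaged — a current Schedule B Declaration is held. (i) is engaged (a current Annual Certificate is held), but is overridden by (j): (j) operates — aggregate throughput is 3,740 units, less than the 4,120 units limit. (k) would limit (j) — the registered capacity is 1,580 units, meeting the 1,520 units threshold — but (l) sets (k) aside: (l) is engaged — a current Tier F Approval is held. (m) is not engaged (there is no General Notice in force), so (l) stands. (c) remains available.
Exception (d): a current General Declaration is held; the employer operates from a single site — every condition holds. However, paragraphs (n)–(o) must be considered: (n) operates against (d): the repair shop is classified under the construction sector. (o), which would lift (n), is inapplicable — the compliance score is 17 points, not below 17 points. Exception (d) does not apply.

No — exception (c) applies; Nikolai's repair shop is not required to carry workers'-compensation cover.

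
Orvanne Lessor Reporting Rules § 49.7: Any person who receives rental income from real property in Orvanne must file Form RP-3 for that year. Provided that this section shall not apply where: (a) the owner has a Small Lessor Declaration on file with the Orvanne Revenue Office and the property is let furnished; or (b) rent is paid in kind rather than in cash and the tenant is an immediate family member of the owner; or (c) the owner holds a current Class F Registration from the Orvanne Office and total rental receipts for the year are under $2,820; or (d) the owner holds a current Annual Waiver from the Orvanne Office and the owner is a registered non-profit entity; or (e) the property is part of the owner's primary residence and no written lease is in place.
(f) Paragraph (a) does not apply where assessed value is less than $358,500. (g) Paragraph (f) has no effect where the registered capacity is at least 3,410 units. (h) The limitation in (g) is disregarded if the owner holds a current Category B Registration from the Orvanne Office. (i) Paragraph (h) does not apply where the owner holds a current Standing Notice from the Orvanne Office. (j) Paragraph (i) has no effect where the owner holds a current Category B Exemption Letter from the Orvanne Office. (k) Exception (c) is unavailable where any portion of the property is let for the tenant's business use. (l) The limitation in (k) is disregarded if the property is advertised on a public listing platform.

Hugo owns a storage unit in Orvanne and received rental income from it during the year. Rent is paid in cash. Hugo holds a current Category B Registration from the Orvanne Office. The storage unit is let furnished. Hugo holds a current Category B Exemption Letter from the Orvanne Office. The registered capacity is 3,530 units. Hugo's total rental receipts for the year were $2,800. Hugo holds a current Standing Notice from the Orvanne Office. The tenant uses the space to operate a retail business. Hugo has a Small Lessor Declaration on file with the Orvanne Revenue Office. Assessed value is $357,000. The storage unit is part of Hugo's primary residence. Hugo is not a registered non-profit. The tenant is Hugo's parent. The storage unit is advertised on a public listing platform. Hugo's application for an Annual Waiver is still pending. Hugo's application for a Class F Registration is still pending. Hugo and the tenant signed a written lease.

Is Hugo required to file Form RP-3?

Exception (a): a Small Lessor Declaration is on file; the property is let furnished — every condition holds. But applying paragraphs (f)–(j): (f) is triggered — assessed value is $357,000, less than the $358,500 limit. (g) would limit (f) — the registered capacity is 3,530 units, meeting the 3,410 units threshold — but (h) sets (g) aside: (h) operates — a current Category B Registration is held. (i) applies (a current Standing Notice is held), but yields to (j): (j) is triggered — a current Category B Exemption Letter is held. (a) is therefore removed.
Exception (b) does not apply: rent is paid in cash.
Exception (c) fails — the Class F Registration is not current.
Exception (d) requires that the owner holds a current Annual Waiver from the Orvanne Office; but there is no Annual Waiver in force, so (d) is unavailable.
Exception (e) does not apply: a written lease is in place.
No exception is made out. Hugo falls within the general rule.

Yes — Hugo must file Form RP-3.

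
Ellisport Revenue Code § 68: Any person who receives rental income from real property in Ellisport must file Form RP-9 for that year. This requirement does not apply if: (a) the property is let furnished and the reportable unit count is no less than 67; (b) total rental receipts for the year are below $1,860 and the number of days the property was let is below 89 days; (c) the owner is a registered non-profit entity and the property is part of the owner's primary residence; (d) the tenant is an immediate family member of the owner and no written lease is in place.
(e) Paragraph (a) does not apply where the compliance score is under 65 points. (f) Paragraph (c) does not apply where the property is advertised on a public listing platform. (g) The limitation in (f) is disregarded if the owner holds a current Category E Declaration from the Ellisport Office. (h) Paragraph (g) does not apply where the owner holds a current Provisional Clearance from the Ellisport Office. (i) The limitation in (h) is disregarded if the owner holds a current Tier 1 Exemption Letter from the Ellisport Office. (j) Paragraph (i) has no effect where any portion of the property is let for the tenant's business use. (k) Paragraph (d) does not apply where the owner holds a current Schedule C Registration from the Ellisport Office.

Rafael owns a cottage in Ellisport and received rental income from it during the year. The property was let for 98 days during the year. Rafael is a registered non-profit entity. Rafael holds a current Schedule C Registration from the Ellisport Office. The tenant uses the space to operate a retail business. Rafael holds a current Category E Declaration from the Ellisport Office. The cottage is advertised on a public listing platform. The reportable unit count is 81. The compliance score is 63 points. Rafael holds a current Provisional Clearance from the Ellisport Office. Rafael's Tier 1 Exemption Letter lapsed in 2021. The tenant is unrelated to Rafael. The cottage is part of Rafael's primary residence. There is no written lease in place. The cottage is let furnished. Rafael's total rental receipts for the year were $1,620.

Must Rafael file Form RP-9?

All of (a)'s requirements are met (the property is let furnished; the reportable unit count is 81, meeting the 67 threshold). However, paragraph (e) must be considered: (e) operates against (a): the compliance score is 63 points, under the 65 points limit. So (a) is unavailable.
Exception (b) does not apply: the number of days the property was let is 98 days, not below 89 days.
Exception (c) is satisfied on its face — Rafael is a registered non-profit; the cottage is part of the primary residence. But: (f) operates against (c): the property is publicly advertised. (g) would limit (f) — a current Category E Declaration is held — but (h) sets (g) aside: (h) operates against (g): a current Provisional Clearance is held. (i) does not operate here (no current Tier 1 Exemption Letter is held), so (h) stands. Exception (c) does not apply.
Exception (d) requires that the tenant is an immediate family member of the owner; but the tenant is unrelated to the owner, so (d) is unavailable.
None of the exceptions is available; § 68 applies in full.

Yes — Rafael must file Form RP-9.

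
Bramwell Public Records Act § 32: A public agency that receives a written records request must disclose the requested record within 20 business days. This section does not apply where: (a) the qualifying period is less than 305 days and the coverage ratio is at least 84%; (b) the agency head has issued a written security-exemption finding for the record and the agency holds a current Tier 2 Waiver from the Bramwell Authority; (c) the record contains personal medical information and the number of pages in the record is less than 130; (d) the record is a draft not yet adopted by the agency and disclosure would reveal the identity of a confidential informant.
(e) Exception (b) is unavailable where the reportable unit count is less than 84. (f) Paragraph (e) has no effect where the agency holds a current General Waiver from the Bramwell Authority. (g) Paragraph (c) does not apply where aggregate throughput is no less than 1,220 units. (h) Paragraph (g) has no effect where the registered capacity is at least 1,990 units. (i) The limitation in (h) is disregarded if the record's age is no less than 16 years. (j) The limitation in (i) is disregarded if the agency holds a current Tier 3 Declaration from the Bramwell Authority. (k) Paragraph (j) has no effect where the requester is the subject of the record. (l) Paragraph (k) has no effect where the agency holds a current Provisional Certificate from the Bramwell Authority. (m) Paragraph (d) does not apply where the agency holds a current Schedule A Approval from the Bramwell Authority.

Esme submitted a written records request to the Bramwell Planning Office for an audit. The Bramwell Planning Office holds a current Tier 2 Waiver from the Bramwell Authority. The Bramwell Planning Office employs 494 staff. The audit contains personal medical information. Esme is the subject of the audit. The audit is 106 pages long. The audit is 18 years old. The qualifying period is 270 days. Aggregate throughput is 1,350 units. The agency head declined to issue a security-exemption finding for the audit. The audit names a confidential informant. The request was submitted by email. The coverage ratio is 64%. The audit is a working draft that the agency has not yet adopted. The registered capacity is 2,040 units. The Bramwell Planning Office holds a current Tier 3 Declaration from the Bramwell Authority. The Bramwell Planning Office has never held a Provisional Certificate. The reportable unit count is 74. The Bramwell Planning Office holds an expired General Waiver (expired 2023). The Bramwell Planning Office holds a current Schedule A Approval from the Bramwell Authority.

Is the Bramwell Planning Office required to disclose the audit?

Exception (a) does not apply: the coverage ratio is 64%, short of 84%.
Exception (b) does not apply: the agency head declined to issue a security-exemption finding.
All of (c)'s requirements are met (the audit contains personal medical information; the number of pages in the record is 106, less than the 130 limit). However, paragraphs (g)–(l) must be considered: (g) operates against (c): aggregate throughput is 1,350 units, meeting the 1,220 units threshold. (h) is engaged (the registered capacity is 2,040 units, meeting the 1,990 units threshold), but is itself disapplied by (i): (i) is triggered — the record's age is 18 years, meeting the 16 years threshold. (j) would limit (i) — a current Tier 3 Declaration is held — but (k) sets (j) aside: (k) operates against (j): Esme is the subject of the audit. (l), which would lift (k), is inapplicable — there is no Provisional Certificate in force. (c) is therefore removed.
Exception (d): the audit is an unadopted draft; the audit names a confidential informant — every condition holds. But: (m) operates — a current Schedule A Approval is held. (d) is therefore removed.
No exception applies. The general rule governs.

Yes — the Bramwell Planning Office must disclose the audit.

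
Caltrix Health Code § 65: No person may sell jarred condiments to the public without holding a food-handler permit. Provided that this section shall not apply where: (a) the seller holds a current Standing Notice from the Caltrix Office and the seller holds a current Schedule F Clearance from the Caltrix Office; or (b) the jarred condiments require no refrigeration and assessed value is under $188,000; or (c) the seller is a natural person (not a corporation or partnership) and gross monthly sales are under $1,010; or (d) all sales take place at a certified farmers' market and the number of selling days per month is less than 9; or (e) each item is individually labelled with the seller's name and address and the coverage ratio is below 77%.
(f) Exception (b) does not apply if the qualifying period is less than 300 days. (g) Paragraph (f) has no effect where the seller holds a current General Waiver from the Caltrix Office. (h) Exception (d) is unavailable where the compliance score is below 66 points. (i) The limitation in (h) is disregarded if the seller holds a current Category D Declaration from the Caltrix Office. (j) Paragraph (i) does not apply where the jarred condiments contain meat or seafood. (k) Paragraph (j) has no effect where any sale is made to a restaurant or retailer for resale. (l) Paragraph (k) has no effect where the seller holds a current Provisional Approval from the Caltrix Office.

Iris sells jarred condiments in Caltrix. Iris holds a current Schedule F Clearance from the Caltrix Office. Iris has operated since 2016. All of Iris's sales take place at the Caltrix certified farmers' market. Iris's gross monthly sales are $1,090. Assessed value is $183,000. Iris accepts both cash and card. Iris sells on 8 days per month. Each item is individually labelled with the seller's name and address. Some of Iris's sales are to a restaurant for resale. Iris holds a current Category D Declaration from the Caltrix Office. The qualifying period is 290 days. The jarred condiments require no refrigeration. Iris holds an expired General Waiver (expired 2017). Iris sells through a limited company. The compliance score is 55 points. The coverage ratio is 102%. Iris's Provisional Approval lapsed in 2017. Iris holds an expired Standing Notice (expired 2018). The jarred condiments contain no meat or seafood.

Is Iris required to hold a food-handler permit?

Exception (a) requires that the seller holds a current Standing Notice from the Caltrix Office; but there is no Standing Notice in force, so (a) is unavailable.
Exception (b)'s conditions are all satisfied: the jarred condiments are shelf-stable; assessed value is $183,000, under the $188,000 limit. Turning to paragraphs (f)–(g): (f) applies — the qualifying period is 290 days, less than the 300 days limit. (g), which would lift (f), is inapplicable — there is no General Waiver in force. Exception (b) does not apply.
Exception (c) does not apply: the seller operates through a limited company.
Exception (d)'s conditions are all satisfied: all sales are at a certified farmers' market; the number of selling days per month is 8, less than the 9 limit. As to paragraphs (h)–(l): (h) is engaged (the compliance score is 55 points, below the 66 points limit), but is itself disapplied by (i): (i) applies — a current Category D Declaration is held. (j) does not operate here (the jarred condiments contain no meat or seafood), so (i) stands. So (d) applies.
Exception (e) does not apply: the coverage ratio is 102%, not below 77%.

No — exception (d) applies; Iris is not required to hold a food-handler permit.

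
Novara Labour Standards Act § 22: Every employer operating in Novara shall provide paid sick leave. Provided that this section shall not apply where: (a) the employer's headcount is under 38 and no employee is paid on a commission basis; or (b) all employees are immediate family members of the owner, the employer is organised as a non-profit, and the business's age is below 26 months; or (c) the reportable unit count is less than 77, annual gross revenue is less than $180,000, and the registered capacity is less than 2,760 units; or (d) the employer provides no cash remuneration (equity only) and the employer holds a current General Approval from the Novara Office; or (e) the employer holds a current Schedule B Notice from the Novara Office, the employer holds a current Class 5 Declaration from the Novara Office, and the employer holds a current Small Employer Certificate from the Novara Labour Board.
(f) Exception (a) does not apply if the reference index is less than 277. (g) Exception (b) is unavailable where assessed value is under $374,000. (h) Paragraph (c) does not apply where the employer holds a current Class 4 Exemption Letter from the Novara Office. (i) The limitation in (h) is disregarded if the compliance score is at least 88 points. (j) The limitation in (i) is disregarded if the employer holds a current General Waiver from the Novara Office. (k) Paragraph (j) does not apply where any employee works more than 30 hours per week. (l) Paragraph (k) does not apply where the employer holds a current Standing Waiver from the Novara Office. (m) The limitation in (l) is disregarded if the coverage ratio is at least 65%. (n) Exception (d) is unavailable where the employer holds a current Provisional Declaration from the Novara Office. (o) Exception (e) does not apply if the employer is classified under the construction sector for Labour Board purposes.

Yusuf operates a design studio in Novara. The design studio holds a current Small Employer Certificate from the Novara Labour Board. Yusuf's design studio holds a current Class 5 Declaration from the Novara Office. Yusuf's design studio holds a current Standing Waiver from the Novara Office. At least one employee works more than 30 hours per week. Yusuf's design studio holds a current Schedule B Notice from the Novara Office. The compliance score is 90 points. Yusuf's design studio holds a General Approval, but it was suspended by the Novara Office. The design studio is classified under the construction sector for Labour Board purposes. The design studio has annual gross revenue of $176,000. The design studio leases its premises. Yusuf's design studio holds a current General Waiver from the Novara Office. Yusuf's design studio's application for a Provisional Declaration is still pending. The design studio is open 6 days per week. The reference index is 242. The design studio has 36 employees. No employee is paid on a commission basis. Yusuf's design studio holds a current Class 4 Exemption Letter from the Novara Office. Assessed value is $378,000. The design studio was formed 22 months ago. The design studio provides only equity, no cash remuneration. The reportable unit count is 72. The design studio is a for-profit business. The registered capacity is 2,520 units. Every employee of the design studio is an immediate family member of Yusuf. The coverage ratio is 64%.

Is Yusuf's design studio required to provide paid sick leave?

Exception (a) is satisfied on its face — the employer's headcount is 36, under the 38 limit; no employee is paid on commission. But: (f) operates against (a): the reference index is 242, less than the 277 limit. (a) is therefore removed.
Exception (b) requires that the employer is organised as a non-profit; but the employer is for-profit, so (b) is unavailable.
Exception (c) is satisfied on its face — the reportable unit count is 72, less than the 77 limit; annual gross revenue is $176,000, less than the $180,000 limit; the registered capacity is 2,520 units, less than the 2,760 units limit. Turning to paragraphs (h)–(m): (h) operates against (c): a current Class 4 Exemption Letter is held. (i) applies (the compliance score is 90 points, meeting the 88 points threshold), but is itself disapplied by (j): (j) is triggered — a current General Waiver is held. (k) operates (at least one employee exceeds 30 hours/week), but is set aside by (l): (l) operates against (k): a current Standing Waiver is held. (m) is not triggered (the coverage ratio is 64%, short of 65%), so (l) stands. Exception (c) does not apply.
Exception (d) fails — the General Approval is not current.
Exception (e) is satisfied on its face — a current Schedule B Notice is held; a current Class 5 Declaration is held; a current Small Employer Certificate is held. Turning to paragraph (o): (o) operates against (e): the design studio is classified under the construction sector. Exception (e) does not apply.
No exception is made out. Yusuf's design studio falls within the general rule.

Yes — Yusuf's design studio must provide paid sick leave.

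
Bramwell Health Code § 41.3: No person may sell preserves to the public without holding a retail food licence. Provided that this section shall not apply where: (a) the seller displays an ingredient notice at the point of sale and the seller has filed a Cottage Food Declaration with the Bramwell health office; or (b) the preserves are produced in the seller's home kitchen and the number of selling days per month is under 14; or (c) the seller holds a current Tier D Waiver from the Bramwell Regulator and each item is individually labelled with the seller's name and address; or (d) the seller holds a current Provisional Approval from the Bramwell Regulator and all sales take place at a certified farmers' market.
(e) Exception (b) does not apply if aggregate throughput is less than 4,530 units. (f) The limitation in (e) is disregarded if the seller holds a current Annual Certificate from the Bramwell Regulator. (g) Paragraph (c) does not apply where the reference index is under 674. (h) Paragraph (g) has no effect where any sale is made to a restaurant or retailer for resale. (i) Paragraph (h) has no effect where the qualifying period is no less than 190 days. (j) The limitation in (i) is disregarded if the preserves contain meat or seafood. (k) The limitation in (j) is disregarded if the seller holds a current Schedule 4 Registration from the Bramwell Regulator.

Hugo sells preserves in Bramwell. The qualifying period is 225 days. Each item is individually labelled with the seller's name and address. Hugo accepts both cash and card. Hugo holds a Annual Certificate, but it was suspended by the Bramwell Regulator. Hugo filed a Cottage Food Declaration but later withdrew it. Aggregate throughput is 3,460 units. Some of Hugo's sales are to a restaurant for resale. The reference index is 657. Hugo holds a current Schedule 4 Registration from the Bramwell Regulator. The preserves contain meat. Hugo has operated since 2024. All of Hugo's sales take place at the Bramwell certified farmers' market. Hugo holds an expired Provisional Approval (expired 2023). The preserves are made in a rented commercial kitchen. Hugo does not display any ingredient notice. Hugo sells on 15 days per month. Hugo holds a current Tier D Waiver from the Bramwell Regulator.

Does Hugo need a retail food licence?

Exception (a) requires that the seller displays an ingredient notice at the point of sale; but no ingredient notice is displayed, so (a) is unavailable.
Exception (b) requires that the preserves are produced in the seller's home kitchen; but the preserves are made in a commercial kitchen, not a home kitchen, so (b) is unavailable.
All of (c)'s requirements are met (a current Tier D Waiver is held; items are individually labelled). However, paragraphs (g)–(k) must be considered: (g) applies — the reference index is 657, under the 674 limit. (h) is triggered (some sales are to a restaurant for resale), but is itself disapplied by (i): (i) applies — the qualifying period is 225 days, meeting the 190 days threshold. (j) would limit (i) — the preserves contain meat — but (k) sets (j) aside: (k) is engaged — a current Schedule 4 Registration is held. (c) is therefore removed.
Exception (d) requires that the seller holds a current Provisional Approval from the Bramwell Regulator; but no current Provisional Approval is held, so (d) is unavailable.
None of the exceptions is available; § 41.3 applies in full.

Yes — Hugo must hold a retail food licence.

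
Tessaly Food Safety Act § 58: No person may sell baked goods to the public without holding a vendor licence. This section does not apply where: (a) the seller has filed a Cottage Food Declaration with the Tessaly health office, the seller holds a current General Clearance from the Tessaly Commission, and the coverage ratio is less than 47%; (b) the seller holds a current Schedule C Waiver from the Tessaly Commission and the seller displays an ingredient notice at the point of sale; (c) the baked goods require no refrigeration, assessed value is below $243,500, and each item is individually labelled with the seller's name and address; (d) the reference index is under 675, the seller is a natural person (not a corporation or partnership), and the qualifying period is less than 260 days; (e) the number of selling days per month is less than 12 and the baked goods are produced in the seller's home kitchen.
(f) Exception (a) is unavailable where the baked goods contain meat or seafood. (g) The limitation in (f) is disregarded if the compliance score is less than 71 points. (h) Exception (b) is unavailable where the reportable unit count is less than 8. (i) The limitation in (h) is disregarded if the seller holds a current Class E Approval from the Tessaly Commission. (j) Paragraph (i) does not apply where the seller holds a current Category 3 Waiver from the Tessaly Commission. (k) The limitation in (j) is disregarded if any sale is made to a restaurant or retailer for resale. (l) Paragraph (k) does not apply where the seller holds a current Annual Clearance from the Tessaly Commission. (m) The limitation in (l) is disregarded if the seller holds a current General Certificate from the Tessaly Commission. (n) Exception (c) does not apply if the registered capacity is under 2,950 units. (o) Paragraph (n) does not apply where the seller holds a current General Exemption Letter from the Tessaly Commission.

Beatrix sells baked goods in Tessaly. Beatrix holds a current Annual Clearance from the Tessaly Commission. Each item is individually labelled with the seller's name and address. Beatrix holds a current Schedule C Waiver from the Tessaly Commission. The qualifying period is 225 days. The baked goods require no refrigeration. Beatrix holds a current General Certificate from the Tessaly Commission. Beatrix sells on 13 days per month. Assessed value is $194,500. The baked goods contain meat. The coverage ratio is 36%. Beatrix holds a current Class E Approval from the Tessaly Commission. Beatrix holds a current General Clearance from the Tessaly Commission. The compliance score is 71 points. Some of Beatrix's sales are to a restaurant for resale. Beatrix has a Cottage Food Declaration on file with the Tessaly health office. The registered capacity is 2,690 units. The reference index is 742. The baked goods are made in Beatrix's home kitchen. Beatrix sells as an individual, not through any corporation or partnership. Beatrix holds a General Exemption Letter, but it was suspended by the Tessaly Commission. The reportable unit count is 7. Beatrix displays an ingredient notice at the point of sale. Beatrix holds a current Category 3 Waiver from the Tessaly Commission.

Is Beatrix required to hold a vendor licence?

No — exception (b) applies; Beatrix is not required to hold a vendor licence.

Exception (a)'s conditions are all satisfied: a Cottage Food Declaration is on file; a current General Clearance is held; the coverage ratio is 36%, less than the 47% limit. Turning to paragraphs (f)–(g): (f) is triggered — the baked goods contain meat. (g) is inapplicable (the compliance score is 71 points, not less than 71 points), so (f) stands. So (a) is unavailable.
Exception (b)'s conditions are all satisfied: a current Schedule C Waiver is held; an ingredient notice is displayed. Applying paragraphs (h)–(m): (h) is engaged (the reportable unit count is 7, less than the 8 limit), but is set aside by (i): (i) is engaged — a current Class E Approval is held. (j) operates (a current Category 3 Waiver is held), but is set aside by (k): (k) applies — some sales are to a restaurant for resale. (l) applies (a current Annual Clearance is held), but is displaced by (m): (m) operates against (l): a current General Certificate is held. So (b) applies.
Exception (c)'s conditions are all satisfied: the baked goods are shelf-stable; assessed value is $194,500, below the $243,500 limit; items are individually labelled. However, paragraphs (n)–(o) must be considered: (n) is engaged — the registered capacity is 2,690 units, under the 2,950 units limit. (o), which would lift (n), is not engaged — there is no General Exemption Letter in force. (c) is therefore removed.
Exception (d) requires that the reference index is under 675; but the reference index is 742, not under 675, so (d) is unavailable.
Exception (e) does not apply: the number of selling days per month is 13, not less than 12.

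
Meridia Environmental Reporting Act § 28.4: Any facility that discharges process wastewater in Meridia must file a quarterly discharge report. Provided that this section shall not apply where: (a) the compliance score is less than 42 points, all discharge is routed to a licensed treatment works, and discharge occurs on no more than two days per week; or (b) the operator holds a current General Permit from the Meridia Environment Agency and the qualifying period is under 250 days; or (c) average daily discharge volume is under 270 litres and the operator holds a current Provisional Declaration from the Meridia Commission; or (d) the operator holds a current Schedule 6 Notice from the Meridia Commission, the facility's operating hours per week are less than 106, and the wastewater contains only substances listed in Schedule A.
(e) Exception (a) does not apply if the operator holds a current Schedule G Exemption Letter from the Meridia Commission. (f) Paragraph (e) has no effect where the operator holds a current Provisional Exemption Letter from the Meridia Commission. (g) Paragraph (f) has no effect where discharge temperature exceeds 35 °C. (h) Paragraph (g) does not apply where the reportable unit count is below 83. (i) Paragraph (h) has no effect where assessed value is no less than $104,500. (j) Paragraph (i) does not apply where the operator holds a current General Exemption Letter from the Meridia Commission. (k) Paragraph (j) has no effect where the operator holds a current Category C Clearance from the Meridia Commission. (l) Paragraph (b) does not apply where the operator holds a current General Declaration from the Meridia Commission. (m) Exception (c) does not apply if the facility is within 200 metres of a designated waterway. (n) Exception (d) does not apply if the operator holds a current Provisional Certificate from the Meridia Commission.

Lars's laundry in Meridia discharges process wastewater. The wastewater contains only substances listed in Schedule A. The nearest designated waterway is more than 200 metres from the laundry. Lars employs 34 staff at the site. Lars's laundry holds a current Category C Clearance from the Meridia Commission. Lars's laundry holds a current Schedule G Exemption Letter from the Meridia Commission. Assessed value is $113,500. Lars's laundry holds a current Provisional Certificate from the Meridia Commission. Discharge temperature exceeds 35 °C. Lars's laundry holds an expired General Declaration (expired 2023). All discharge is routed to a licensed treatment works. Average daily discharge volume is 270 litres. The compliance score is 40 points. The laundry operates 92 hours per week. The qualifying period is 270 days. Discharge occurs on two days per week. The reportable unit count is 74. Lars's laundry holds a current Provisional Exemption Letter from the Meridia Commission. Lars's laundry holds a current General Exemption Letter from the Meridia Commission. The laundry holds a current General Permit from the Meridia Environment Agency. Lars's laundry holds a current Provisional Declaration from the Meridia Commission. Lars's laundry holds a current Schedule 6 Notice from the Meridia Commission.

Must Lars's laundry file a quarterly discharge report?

Exception (a): the compliance score is 40 points, less than the 42 points limit; discharge is routed to a licensed treatment works; discharge occurs on no more than two days per week — every condition holds. However, paragraphs (e)–(k) must be considered: (e) applies — a current Schedule G Exemption Letter is held. (f) would limit (e) — a current Provisional Exemption Letter is held — but (g) sets (f) aside: (g) operates against (f): discharge temperature exceeds 35 °C. (h) would limit (g) — the reportable unit count is 74, below the 83 limit — but (i) sets (h) aside: (i) operates — assessed value is $113,500, meeting the $104,500 threshold. (j) would limit (i) — a current General Exemption Letter is held — but (k) sets (j) aside: (k) is engaged — a current Category C Clearance is held. Exception (a) does not apply.
Exception (b) requires that the qualifying period is under 250 days; but the qualifying period is 270 days, not under 250 days, so (b) is unavailable.
Exception (c) does not apply: average daily discharge volume is 270 litres, not under 270 litres.
Exception (d): a current Schedule 6 Notice is held; the facility's operating hours per week are 92, less than the 106 limit; the wastewater is Schedule-A-only — every condition holds. But applying paragraph (n): (n) is triggered — a current Provisional Certificate is held. Exception (d) does not apply.
No exception applies. The general rule governs.

Yes — Lars's laundry must file a quarterly discharge report.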